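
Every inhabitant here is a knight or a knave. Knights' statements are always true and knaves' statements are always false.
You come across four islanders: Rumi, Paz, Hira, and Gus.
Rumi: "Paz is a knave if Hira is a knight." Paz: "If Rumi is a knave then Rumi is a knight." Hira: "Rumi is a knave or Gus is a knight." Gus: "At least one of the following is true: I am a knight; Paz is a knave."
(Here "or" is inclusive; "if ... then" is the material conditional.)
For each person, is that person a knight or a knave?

Rumi is a knight, and the claim "Paz is a knave if Hira is a knight" is indeed true.
Paz is a knight, and the claim "if Rumi is a knave then Rumi is a knight" is indeed true.
As a knave, Hira's statement "Rumi is a knave or Gus is a knight" should be False; it is.
Gus is a knave, and the claim "at least one of the following is true: I am a knight; Paz is a knave" is indeed False.

Rumi is a knight, Paz is a knight, Hira is a knave, and Gus is a knave.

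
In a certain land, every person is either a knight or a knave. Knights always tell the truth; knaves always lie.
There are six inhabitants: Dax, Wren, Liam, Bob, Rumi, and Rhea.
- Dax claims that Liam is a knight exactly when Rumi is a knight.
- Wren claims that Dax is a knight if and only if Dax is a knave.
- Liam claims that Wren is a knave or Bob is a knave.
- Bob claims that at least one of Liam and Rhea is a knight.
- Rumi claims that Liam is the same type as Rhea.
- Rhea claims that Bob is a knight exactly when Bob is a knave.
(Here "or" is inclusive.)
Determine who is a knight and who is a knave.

Dax is a knave; "Liam is a knight exactly when Rumi is a knight" is False, as required.
Since Wren is a knave, "Dax is a knight if and only if Dax is a knave" needs to be False, which holds.
As a knight, Liam's statement "Wren is a knave or Bob is a knave" should be true; it is.
Bob (knight): "at least one of Liam and Rhea is a knight" — true. ✓
As a knave, Rumi's statement "Liam is the same type as Rhea" should be False; it is.
Rhea is a knave, so "Bob is a knight exactly when Bob is a knave" must be False — and it is.

Dax is a knave, Wren is a knave, Liam is a knight, Bob is a knight, Rumi is a knave, and Rhea is a knave.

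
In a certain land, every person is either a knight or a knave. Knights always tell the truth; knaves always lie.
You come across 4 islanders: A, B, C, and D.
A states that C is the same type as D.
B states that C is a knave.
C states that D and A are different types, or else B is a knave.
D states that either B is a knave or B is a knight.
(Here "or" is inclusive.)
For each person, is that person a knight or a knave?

Knights: A, C, and D. Knaves: B.

Suppose A is a knave. Then A's statement "C is the same type as D" would have to be false. Checking the 8 ways to assign the others, none is consistent with every speaker.
(For instance, with B=knave, C=knight, D=knight, A's claim "C is the same type as D" comes out true where it would need to be false.)
So A must be a knight, making "C is the same type as D" true. Taking A=knight, B=knave, C=knight, D=knight, each remaining statement checks out:
  B (knave): "C is a knave" — false. ✓
  C (knight): "D and A are different types, or else B is a knave" — true. ✓
  D (knight): "either B is a knave or B is a knight" — true. ✓
This is the unique consistent assignment.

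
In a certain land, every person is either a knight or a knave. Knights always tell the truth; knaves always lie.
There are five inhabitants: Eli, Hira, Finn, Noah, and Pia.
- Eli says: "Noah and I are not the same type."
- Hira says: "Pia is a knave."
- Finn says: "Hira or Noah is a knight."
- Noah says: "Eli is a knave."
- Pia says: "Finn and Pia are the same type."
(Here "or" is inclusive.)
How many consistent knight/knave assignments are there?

Consistent assignments:
  Eli=knight, Hira=knight, Finn=knight, Noah=knave, Pia=knave

1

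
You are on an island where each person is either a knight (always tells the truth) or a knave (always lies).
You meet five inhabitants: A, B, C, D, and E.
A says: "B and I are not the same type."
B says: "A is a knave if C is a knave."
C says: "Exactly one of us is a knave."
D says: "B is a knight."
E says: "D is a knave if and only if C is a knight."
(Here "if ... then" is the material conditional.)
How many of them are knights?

The unique consistent assignment is A=knight, B=knave, C=knave, D=knave, E=knave.
That has 1 knight.

1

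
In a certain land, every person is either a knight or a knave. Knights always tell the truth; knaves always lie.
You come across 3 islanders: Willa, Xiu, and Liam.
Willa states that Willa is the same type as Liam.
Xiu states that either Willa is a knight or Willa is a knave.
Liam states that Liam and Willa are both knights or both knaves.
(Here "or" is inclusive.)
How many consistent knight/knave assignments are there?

1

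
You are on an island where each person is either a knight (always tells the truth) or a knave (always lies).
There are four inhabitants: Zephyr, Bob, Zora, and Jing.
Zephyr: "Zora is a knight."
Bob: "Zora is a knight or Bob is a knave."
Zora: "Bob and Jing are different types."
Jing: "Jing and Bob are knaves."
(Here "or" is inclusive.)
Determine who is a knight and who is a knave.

Suppose Zephyr is a knave. Then Zephyr's statement "Zora is a knight" would have to be false. Checking the 8 ways to assign the others, none is consistent with every speaker.
(For instance, with Bob=knight, Zora=knight, Jing=knave, Zephyr's claim "Zora is a knight" comes out true where it would need to be false.)
So Zephyr must be a knight, making "Zora is a knight" true. Taking Zephyr=knight, Bob=knight, Zora=knight, Jing=knave, each remaining statement checks out:
  Bob (knight): "Zora is a knight or Bob is a knave" — true. ✓
  Zora (knight): "Bob and Jing are different types" — true. ✓
  Jing (knave): "Jing and Bob are knaves" — false. ✓
This is the unique consistent assignment.

Knights: Zephyr, Bob, and Zora. Knaves: Jing.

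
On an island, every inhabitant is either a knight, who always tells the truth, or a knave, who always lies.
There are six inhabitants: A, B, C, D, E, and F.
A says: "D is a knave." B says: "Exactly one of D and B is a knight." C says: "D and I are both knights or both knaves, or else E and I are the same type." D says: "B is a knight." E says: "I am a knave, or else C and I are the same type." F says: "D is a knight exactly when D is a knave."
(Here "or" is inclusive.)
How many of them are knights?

3

The unique consistent assignment is A=knight, B=knave, C=knight, D=knave, E=knight, F=knave.
That has 3 knights.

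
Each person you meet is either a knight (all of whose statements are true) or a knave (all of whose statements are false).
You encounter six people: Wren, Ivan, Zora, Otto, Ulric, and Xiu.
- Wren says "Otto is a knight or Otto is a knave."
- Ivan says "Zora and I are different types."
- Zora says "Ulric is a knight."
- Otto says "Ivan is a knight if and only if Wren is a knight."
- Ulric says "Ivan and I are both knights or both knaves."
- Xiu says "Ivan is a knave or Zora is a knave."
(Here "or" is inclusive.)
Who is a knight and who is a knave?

Wren is a knight, and the claim "Otto is a knight or Otto is a knave" is indeed True.
Ivan is a knight, so "Zora and I are different types" must be True — and it is.
Zora is a knave; "Ulric is a knight" is false, as required.
Otto is a knight, and the claim "Ivan is a knight if and only if Wren is a knight" is indeed True.
Ulric is a knave; "Ivan and I are both knights or both knaves" is false, as required.
Xiu is a knight; "Ivan is a knave or Zora is a knave" is True, as required.

Wren is a knight, Ivan is a knight, Zora is a knave, Otto is a knight, Ulric is a knave, and Xiu is a knight.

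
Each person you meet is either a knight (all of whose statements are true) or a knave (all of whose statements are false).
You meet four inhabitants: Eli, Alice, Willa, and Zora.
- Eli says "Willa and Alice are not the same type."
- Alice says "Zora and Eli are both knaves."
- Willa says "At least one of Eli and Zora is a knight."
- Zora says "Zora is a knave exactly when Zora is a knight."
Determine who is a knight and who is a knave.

Knights: Eli and Willa. Knaves: Alice and Zora.

Suppose Eli is a knave. Then Eli's statement "Willa and Alice are not the same type" would have to be false. Checking the 8 ways to assign the others, none is consistent with every speaker.
(For instance, with Alice=knave, Willa=knight, Zora=knave, Eli's claim "Willa and Alice are not the same type" comes out true where it would need to be false.)
So Eli must be a knight, making "Willa and Alice are not the same type" true. Taking Eli=knight, Alice=knave, Willa=knight, Zora=knave, each remaining statement checks out:
  Alice (knave): "Zora and Eli are both knaves" — false. ✓
  Willa (knight): "at least one of Eli and Zora is a knight" — true. ✓
  Zora (knave): "Zora is a knave exactly when Zora is a knight" — false. ✓
This is the unique consistent assignment.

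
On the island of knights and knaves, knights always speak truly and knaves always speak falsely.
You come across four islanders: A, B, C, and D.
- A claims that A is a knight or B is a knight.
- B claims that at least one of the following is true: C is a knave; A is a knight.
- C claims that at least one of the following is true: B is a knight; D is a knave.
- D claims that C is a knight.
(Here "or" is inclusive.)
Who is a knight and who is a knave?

A is a knight, B is a knight, C is a knight, and D is a knight.

Suppose A is a knave. Then A's statement "A is a knight or B is a knight" would have to be false. Checking the 8 ways to assign the others, none is consistent with every speaker.
(For instance, with B=knight, C=knight, D=knight, A's claim "A is a knight or B is a knight" comes out true where it would need to be false.)
So A must be a knight, making "A is a knight or B is a knight" true. Taking A=knight, B=knight, C=knight, D=knight, each remaining statement checks out:
  B (knight): "at least one of the following is true: C is a knave; A is a knight" — true. ✓
  C (knight): "at least one of the following is true: B is a knight; D is a knave" — true. ✓
  D (knight): "C is a knight" — true. ✓
This is the unique consistent assignment.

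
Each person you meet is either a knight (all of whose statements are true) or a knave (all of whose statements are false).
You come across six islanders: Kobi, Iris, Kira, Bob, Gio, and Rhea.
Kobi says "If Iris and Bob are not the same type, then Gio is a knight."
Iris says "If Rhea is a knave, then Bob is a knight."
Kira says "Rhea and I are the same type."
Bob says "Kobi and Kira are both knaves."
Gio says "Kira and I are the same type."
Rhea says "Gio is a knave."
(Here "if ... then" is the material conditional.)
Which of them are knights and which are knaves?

Kobi is a knave, and the claim "if Iris and Bob are not the same type, then Gio is a knight" is indeed false.
Iris is a knight, and the claim "if Rhea is a knave, then Bob is a knight" is indeed True.
Kira is a knight, so "Rhea and I are the same type" must be True — and it is.
Since Bob is a knave, "Kobi and Kira are both knaves" needs to be false, which holds.
As a knave, Gio's statement "Kira and I are the same type" should be false; it is.
Rhea is a knight, so "Gio is a knave" must be True — and it is.

Kobi is a knave, Iris is a knight, Kira is a knight, Bob is a knave, Gio is a knave, and Rhea is a knight.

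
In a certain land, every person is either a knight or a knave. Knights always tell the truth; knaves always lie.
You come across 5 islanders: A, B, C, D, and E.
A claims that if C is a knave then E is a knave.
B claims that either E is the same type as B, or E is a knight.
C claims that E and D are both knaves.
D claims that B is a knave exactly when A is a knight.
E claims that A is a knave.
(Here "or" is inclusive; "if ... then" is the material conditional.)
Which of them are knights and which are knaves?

Knights: B, D, and E. Knaves: A and C.

A is a knave, so "if C is a knave then E is a knave" must be false — and it is.
B is a knight, and the claim "either E is the same type as B, or E is a knight" is indeed true.
C is a knave, and the claim "E and D are both knaves" is indeed false.
D is a knight, so "B is a knave exactly when A is a knight" must be true — and it is.
Since E is a knight, "A is a knave" needs to be true, which holds.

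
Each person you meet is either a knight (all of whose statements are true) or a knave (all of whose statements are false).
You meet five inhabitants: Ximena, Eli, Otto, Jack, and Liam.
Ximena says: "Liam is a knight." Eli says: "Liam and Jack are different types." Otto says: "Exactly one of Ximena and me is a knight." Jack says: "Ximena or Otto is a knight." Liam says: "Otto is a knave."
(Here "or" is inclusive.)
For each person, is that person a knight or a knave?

Ximena is a knave, Eli is a knight, Otto is a knight, Jack is a knight, and Liam is a knave.

Ximena (knave): "Liam is a knight" — false. ✓
Eli is a knight; "Liam and Jack are different types" is True, as required.
Otto is a knight; "exactly one of Ximena and me is a knight" is True, as required.
Jack (knight): "Ximena or Otto is a knight" — True. ✓
Liam (knave): "Otto is a knave" — false. ✓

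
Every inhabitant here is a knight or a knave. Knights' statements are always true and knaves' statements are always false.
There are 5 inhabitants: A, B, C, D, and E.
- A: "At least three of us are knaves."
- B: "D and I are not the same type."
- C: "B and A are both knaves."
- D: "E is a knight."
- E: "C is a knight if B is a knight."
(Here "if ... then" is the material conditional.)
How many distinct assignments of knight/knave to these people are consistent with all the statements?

Consistent assignments:
  A=knight, B=knight, C=knave, D=knave, E=knave

1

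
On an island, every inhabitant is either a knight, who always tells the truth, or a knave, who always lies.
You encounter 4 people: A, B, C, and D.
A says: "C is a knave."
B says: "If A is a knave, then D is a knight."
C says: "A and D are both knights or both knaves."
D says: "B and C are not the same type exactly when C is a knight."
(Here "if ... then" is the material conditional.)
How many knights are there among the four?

2

The unique consistent assignment is A=knight, B=knight, C=knave, D=knave.
That has 2 knights.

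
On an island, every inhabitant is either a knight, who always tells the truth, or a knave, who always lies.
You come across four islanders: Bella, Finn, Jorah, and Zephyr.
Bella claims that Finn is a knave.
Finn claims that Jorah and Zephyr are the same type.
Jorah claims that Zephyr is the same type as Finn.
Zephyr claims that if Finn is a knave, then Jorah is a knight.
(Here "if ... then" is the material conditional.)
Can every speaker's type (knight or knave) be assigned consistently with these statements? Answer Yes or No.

Yes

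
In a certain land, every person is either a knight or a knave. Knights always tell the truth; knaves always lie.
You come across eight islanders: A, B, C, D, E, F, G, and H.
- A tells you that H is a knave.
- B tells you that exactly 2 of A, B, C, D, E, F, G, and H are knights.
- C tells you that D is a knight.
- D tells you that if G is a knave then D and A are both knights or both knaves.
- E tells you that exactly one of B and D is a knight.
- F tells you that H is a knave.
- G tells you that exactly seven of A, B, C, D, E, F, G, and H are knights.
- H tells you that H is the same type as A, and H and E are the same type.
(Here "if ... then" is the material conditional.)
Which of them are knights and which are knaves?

Knights: A, C, D, E, and F. Knaves: B, G, and H.

A (knight): "H is a knave" — true. ✓
As a knave, B's statement "exactly 2 of A, B, C, D, E, F, G, and H are knights" should be false; it is.
As a knight, C's statement "D is a knight" should be true; it is.
D is a knight, so "if G is a knave then D and A are both knights or both knaves" must be true — and it is.
E is a knight; "exactly one of B and D is a knight" is true, as required.
F is a knight, and the claim "H is a knave" is indeed true.
G is a knave; "exactly seven of A, B, C, D, E, F, G, and H are knights" is false, as required.
Since H is a knave, "H is the same type as A, and H and E are the same type" needs to be false, which holds.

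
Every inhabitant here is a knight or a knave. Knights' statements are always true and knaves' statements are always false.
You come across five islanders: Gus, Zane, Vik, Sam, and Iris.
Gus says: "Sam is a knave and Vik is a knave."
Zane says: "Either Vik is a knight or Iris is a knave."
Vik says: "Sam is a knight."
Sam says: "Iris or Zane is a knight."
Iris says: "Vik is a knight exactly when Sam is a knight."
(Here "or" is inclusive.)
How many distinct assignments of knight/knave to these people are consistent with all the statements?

1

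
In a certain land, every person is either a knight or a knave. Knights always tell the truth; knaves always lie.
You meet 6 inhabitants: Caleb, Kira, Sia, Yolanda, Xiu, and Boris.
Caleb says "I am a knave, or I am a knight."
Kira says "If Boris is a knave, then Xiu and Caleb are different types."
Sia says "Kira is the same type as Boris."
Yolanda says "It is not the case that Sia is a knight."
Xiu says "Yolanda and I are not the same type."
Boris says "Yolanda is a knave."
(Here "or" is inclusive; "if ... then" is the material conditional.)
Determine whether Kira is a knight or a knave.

Kira is a knight.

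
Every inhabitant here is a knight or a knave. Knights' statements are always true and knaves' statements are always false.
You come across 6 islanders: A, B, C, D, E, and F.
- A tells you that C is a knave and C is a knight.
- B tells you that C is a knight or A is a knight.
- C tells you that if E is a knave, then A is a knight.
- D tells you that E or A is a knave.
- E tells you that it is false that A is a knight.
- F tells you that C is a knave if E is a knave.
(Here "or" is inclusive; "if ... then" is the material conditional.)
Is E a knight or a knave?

Consistent assignments: {A=knave, B=knight, C=knight, D=knight, E=knight, F=knight}
In every consistent assignment, E is a knight.

E is a knight.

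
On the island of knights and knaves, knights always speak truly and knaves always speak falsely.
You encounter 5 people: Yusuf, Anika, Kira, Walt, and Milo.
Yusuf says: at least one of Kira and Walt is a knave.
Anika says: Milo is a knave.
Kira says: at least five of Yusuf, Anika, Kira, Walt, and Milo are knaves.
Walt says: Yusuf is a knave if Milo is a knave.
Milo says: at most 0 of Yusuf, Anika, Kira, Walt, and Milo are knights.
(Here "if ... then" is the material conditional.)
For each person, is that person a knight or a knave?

Yusuf is a knight, Anika is a knight, Kira is a knave, Walt is a knave, and Milo is a knave.

Suppose Yusuf is a knave. Then Yusuf's statement "at least one of Kira and Walt is a knave" would have to be false. Checking the 16 ways to assign the others, none is consistent with every speaker.
(For instance, with Anika=knight, Kira=knave, Walt=knave, Milo=knave, Yusuf's claim "at least one of Kira and Walt is a knave" comes out true where it would need to be false.)
So Yusuf must be a knight, making "at least one of Kira and Walt is a knave" true. Taking Yusuf=knight, Anika=knight, Kira=knave, Walt=knave, Milo=knave, each remaining statement checks out:
  Anika (knight): "Milo is a knave" — true. ✓
  Kira (knave): "at least five of Yusuf, Anika, Kira, Walt, and Milo are knaves" — false. ✓
  Walt (knave): "Yusuf is a knave if Milo is a knave" — false. ✓
  Milo (knave): "at most 0 of Yusuf, Anika, Kira, Walt, and Milo are knights" — false. ✓
This is the unique consistent assignment.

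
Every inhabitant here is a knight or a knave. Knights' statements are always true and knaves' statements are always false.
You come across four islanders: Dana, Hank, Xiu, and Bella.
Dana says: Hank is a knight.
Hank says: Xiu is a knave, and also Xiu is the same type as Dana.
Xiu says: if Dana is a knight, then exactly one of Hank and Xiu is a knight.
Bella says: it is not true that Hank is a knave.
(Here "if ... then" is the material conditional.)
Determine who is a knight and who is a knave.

Dana is a knave, Hank is a knave, Xiu is a knight, and Bella is a knave.

Since Dana is a knave, "Hank is a knight" needs to be false, which holds.
Hank is a knave, and the claim "Xiu is a knave, and also Xiu is the same type as Dana" is indeed false.
Xiu is a knight, and the claim "if Dana is a knight, then exactly one of Hank and Xiu is a knight" is indeed true.
Bella is a knave; "it is not true that Hank is a knave" is false, as required.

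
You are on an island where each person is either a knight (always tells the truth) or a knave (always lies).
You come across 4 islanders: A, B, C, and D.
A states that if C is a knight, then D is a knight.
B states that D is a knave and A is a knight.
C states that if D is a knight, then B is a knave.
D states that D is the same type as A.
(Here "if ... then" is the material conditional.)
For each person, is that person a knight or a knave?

A (knight): "if C is a knight, then D is a knight" — True. ✓
B (knave): "D is a knave and A is a knight" — false. ✓
C is a knight, and the claim "if D is a knight, then B is a knave" is indeed True.
D is a knight, and the claim "D is the same type as A" is indeed True.

A is a knight, B is a knave, C is a knight, and D is a knight.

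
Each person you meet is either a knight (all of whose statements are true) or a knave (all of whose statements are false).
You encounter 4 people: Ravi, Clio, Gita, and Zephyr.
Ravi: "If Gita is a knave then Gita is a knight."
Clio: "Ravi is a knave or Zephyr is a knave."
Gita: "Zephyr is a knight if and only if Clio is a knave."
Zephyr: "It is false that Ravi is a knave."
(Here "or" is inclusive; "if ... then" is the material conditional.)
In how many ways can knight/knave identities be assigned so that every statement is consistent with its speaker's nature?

1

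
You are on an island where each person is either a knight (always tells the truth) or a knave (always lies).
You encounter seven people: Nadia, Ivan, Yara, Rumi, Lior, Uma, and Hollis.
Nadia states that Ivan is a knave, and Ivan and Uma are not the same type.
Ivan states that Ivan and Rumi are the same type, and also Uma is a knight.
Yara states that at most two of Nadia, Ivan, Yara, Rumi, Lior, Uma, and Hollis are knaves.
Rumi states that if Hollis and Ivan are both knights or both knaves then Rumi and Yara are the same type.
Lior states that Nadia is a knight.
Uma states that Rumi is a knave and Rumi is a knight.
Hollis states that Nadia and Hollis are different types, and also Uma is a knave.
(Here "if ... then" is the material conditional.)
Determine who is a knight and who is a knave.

Knights: Rumi and Hollis. Knaves: Nadia, Ivan, Yara, Lior, and Uma.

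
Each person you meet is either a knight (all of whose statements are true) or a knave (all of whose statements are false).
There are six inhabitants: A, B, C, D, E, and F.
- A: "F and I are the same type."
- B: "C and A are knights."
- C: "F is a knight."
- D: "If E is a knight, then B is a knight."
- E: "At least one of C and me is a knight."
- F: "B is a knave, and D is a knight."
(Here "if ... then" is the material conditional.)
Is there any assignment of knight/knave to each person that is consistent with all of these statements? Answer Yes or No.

Checking all 64 assignments, each has at least one speaker whose statement's truth value contradicts their type.

No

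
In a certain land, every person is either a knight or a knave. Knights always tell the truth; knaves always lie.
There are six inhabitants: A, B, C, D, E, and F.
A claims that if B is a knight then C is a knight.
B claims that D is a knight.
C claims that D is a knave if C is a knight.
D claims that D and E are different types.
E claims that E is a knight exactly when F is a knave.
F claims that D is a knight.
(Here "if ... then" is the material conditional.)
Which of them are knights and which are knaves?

A is a knight, B is a knave, C is a knight, D is a knave, E is a knave, and F is a knave.

A is a knight; "if B is a knight then C is a knight" is True, as required.
As a knave, B's statement "D is a knight" should be false; it is.
C is a knight, so "D is a knave if C is a knight" must be True — and it is.
D is a knave; "D and E are different types" is false, as required.
E (knave): "E is a knight exactly when F is a knave" — false. ✓
F is a knave, and the claim "D is a knight" is indeed false.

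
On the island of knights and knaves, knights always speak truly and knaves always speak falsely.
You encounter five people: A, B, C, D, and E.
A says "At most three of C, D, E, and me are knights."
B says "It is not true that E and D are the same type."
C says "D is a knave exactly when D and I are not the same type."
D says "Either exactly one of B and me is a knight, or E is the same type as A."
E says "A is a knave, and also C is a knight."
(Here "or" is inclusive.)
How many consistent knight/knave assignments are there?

Consistent assignments:
  A=knight, B=knave, C=knight, D=knave, E=knave
  A=knight, B=knave, C=knave, D=knave, E=knave

2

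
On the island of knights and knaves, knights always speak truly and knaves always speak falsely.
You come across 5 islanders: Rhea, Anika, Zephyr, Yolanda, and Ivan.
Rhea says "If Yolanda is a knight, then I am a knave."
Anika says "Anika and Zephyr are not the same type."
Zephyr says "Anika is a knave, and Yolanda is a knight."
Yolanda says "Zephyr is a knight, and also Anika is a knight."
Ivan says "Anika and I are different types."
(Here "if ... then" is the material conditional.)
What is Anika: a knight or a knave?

Anika is a knave.

Consistent assignments: {Rhea=knight, Anika=knave, Zephyr=knave, Yolanda=knave, Ivan=knight}; {Rhea=knight, Anika=knave, Zephyr=knave, Yolanda=knave, Ivan=knave}
In every consistent assignment, Anika is a knave.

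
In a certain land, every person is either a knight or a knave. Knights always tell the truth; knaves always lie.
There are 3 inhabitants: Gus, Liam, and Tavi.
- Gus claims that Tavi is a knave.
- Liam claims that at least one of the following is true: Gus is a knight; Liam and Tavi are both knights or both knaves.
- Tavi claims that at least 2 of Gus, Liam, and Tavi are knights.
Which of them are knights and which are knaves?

Gus is a knave, Liam is a knight, and Tavi is a knight.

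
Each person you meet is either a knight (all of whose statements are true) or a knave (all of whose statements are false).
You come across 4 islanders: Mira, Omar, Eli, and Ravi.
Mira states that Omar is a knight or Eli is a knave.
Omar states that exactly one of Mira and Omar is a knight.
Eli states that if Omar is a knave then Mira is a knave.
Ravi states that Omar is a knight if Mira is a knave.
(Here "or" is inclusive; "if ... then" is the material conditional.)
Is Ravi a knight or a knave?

Consistent assignments: {Mira=knave, Omar=knave, Eli=knight, Ravi=knave}
In every consistent assignment, Ravi is a knave.

Ravi is a knave.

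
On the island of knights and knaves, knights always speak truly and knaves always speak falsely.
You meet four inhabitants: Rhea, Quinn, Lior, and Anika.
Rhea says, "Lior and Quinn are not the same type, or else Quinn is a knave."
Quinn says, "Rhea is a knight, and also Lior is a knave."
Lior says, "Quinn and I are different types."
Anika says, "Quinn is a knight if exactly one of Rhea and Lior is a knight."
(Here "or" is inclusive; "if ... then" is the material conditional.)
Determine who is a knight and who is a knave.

Rhea is a knight, and the claim "Lior and Quinn are not the same type, or else Quinn is a knave" is indeed True.
Since Quinn is a knave, "Rhea is a knight, and also Lior is a knave" needs to be False, which holds.
As a knight, Lior's statement "Quinn and I are different types" should be True; it is.
Anika is a knight; "Quinn is a knight if exactly one of Rhea and Lior is a knight" is True, as required.

Rhea is a knight, Quinn is a knave, Lior is a knight, and Anika is a knight.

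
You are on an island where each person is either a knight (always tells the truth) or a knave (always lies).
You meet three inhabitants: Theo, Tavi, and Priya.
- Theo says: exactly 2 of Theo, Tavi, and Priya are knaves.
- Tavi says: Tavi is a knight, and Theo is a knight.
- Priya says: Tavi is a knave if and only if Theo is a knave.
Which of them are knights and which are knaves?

Theo is a knight, Tavi is a knave, and Priya is a knave.

Theo (knight): "exactly 2 of Theo, Tavi, and Priya are knaves" — true. ✓
Tavi is a knave, and the claim "Tavi is a knight, and Theo is a knight" is indeed False.
Priya is a knave, and the claim "Tavi is a knave if and only if Theo is a knave" is indeed False.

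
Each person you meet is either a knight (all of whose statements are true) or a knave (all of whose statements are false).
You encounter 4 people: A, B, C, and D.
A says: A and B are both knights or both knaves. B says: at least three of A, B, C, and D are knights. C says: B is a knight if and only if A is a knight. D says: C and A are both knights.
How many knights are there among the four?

The unique consistent assignment is A=knight, B=knight, C=knight, D=knight.
That has 4 knights.

4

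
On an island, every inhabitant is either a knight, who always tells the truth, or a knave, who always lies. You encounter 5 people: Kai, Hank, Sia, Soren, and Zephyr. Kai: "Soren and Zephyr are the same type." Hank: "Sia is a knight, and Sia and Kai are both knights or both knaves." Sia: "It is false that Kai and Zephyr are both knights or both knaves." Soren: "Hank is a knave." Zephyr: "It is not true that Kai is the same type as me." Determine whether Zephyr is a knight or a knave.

Zephyr is a knave.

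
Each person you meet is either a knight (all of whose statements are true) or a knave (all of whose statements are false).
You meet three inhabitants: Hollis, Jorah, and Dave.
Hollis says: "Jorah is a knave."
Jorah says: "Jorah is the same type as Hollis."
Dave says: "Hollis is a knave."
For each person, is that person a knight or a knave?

Hollis is a knight, Jorah is a knave, and Dave is a knave.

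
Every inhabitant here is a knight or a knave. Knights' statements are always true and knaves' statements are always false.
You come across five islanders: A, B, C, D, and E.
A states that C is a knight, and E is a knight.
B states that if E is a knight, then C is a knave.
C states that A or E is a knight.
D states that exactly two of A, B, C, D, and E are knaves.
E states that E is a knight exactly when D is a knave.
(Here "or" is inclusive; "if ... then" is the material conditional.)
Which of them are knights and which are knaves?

Knights: B. Knaves: A, C, D, and E.

Suppose A is a knight. Then A's statement "C is a knight, and E is a knight" would have to be true. Checking the 16 ways to assign the others, none is consistent with every speaker.
(For instance, with B=knight, C=knave, D=knave, E=knave, A's claim "C is a knight, and E is a knight" comes out false where it would need to be true.)
So A must be a knave, making "C is a knight, and E is a knight" false. Taking A=knave, B=knight, C=knave, D=knave, E=knave, each remaining statement checks out:
  B (knight): "if E is a knight, then C is a knave" — true. ✓
  C (knave): "A or E is a knight" — false. ✓
  D (knave): "exactly two of A, B, C, D, and E are knaves" — false. ✓
  E (knave): "E is a knight exactly when D is a knave" — false. ✓
This is the unique consistent assignment.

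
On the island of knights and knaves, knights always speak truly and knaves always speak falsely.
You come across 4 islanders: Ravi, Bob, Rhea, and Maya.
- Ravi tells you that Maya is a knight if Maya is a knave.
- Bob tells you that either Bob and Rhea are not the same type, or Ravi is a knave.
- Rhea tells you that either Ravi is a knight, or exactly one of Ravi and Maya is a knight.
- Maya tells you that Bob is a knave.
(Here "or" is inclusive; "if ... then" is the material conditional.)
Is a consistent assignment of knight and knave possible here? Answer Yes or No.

Yes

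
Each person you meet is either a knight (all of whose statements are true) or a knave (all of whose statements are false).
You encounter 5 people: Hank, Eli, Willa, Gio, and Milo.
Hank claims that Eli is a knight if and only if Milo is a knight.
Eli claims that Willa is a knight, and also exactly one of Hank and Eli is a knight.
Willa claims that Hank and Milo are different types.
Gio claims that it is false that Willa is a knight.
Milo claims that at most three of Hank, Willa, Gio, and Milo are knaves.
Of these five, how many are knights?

2

The unique consistent assignment is Hank=knave, Eli=knave, Willa=knight, Gio=knave, Milo=knight.
That has 2 knights.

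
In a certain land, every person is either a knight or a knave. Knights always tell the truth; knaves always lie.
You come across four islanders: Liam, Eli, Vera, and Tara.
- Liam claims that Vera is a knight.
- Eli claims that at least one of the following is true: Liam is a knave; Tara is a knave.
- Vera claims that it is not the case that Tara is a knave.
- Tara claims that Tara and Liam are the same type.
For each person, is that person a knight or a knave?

Liam is a knight; "Vera is a knight" is true, as required.
Eli (knave): "at least one of the following is true: Liam is a knave; Tara is a knave" — false. ✓
Vera is a knight, and the claim "it is not the case that Tara is a knave" is indeed true.
As a knight, Tara's statement "Tara and Liam are the same type" should be true; it is.

Knights: Liam, Vera, and Tara. Knaves: Eli.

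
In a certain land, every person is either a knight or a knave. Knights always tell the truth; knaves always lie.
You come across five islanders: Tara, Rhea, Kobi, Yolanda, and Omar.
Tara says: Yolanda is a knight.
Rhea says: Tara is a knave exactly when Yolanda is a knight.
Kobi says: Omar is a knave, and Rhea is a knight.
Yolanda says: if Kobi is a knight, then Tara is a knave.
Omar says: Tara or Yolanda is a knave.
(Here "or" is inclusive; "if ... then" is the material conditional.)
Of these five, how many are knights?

2

The unique consistent assignment is Tara=knight, Rhea=knave, Kobi=knave, Yolanda=knight, Omar=knave.
That has 2 knights.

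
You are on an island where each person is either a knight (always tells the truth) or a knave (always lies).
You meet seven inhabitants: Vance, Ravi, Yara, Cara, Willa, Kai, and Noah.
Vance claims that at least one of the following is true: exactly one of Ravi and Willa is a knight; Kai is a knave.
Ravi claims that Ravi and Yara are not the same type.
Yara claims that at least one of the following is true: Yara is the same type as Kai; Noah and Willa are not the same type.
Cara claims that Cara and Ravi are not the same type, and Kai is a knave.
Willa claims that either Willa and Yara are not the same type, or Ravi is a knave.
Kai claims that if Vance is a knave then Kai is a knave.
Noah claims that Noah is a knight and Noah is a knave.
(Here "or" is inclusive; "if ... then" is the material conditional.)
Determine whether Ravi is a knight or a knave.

Ravi is a knight.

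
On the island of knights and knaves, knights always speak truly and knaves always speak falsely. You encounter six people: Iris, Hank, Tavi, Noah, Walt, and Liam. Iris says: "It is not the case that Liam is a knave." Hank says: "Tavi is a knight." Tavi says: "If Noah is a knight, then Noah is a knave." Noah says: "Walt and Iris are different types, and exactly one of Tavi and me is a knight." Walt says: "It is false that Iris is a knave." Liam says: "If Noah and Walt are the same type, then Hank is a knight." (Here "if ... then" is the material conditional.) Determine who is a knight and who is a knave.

Iris is a knight, Hank is a knight, Tavi is a knight, Noah is a knave, Walt is a knight, and Liam is a knight.

Since Iris is a knight, "it is not the case that Liam is a knave" needs to be True, which holds.
Hank is a knight, so "Tavi is a knight" must be True — and it is.
As a knight, Tavi's statement "if Noah is a knight, then Noah is a knave" should be True; it is.
As a knave, Noah's statement "Walt and Iris are different types, and exactly one of Tavi and me is a knight" should be False; it is.
Since Walt is a knight, "it is false that Iris is a knave" needs to be True, which holds.
As a knight, Liam's statement "if Noah and Walt are the same type, then Hank is a knight" should be True; it is.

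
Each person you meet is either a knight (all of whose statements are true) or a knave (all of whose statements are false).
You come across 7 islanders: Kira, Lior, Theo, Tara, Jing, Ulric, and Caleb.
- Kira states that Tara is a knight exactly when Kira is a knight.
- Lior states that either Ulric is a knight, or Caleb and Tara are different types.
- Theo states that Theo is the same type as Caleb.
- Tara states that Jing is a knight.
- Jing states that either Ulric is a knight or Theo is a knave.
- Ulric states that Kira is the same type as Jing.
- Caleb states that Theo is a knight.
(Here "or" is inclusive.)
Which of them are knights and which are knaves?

Kira is a knight; "Tara is a knight exactly when Kira is a knight" is true, as required.
As a knight, Lior's statement "either Ulric is a knight, or Caleb and Tara are different types" should be true; it is.
Theo is a knight; "Theo is the same type as Caleb" is true, as required.
Since Tara is a knight, "Jing is a knight" needs to be true, which holds.
Since Jing is a knight, "either Ulric is a knight or Theo is a knave" needs to be true, which holds.
Ulric is a knight, and the claim "Kira is the same type as Jing" is indeed true.
Caleb is a knight; "Theo is a knight" is true, as required.

Kira is a knight, Lior is a knight, Theo is a knight, Tara is a knight, Jing is a knight, Ulric is a knight, and Caleb is a knight.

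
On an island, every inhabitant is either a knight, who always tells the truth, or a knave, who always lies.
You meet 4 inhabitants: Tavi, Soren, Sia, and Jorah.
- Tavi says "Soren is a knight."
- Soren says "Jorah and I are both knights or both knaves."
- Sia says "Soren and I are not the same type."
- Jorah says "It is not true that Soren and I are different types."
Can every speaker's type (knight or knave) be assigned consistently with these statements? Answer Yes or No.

No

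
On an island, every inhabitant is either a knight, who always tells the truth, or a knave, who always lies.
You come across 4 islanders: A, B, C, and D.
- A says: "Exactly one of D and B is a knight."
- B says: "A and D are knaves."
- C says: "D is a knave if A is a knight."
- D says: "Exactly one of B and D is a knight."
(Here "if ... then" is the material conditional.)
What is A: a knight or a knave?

A is a knight.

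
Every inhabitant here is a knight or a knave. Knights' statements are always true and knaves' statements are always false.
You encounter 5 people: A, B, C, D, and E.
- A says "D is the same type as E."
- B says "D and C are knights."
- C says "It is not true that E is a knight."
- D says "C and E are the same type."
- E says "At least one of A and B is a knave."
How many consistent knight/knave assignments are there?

1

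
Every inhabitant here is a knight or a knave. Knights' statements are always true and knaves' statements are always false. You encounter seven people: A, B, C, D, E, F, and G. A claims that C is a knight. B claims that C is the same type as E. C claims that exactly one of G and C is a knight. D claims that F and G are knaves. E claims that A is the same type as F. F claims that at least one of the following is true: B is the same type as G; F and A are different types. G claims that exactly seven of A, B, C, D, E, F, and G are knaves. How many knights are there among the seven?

The unique consistent assignment is A=knave, B=knight, C=knave, D=knave, E=knave, F=knight, G=knave.
That has 2 knights.

2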